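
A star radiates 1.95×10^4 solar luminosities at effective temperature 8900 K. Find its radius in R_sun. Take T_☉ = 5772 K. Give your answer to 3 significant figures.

58.7 R_sun

R/R_☉ = √(L/L_☉) / (T/T_☉)² = √(1.95×10^4) / (1.542)²
       = 139.6 / 2.378 = 58.73.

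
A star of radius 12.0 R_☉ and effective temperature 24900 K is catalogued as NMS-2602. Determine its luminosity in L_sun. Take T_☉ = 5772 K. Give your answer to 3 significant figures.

4.99×10^4 L_sun

L/L_☉ = (R/R_☉)² (T/T_☉)⁴ = (12.0)² × (24900/5772)⁴
       = 144.0 × (4.314)⁴ = 144.0 × 346.3 = 4.987×10^4.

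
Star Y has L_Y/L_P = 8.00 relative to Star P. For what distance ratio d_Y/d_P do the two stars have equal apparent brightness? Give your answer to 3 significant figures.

2.83

Equal flux requires L_Y/d_Y² = L_P/d_P², so d_Y/d_P = √(L_Y/L_P)
= √(8.00) = 2.828.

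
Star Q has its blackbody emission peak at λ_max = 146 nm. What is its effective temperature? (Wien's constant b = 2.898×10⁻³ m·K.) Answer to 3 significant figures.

T = b/λ_max = 2.898×10⁻³ / (146×10⁻⁹) = 1.985×10^4 K.

1.98×10^4 K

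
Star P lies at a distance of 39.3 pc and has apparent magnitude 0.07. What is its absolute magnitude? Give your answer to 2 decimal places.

M = m − 5 log₁₀(d/10 pc) = 0.07 − 5 log₁₀(39.3/10)
  = 0.07 − 5 × 0.594 = 0.07 − 2.97 = -2.90.

-2.90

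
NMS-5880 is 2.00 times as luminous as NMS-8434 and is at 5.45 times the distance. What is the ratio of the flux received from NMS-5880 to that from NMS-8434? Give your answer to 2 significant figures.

0.067

F = L/(4πd²), so F_NMS-5880/F_NMS-8434 = (L_NMS-5880/L_NMS-8434) / (d_NMS-5880/d_NMS-8434)²
= 2.00 / (5.45)² = 2.00 / 29.70 = 0.06733.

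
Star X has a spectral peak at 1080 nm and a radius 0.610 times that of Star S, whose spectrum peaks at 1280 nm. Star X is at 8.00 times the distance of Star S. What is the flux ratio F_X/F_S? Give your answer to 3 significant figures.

Wien's law: T_X/T_S = λ_S/λ_X = 1280/1080 = 1.185.
L_X/L_S = (R_X/R_S)²(T_X/T_S)⁴ = (0.610)²(1.185)⁴ = 0.7342.
F_X/F_S = (L_X/L_S)/(d_X/d_S)² = 0.7342/(8.00)² = 0.01147.

0.0115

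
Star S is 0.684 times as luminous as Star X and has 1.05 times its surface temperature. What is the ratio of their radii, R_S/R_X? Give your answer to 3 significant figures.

0.750

L ∝ R²T⁴ gives R ∝ √L / T², so
R_S/R_X = √(0.684) / (1.05)² = 0.8270 / 1.103 = 0.7502.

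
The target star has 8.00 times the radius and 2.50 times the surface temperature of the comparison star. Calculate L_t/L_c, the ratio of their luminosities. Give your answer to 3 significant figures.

From the Stefan–Boltzmann law, L ∝ R²T⁴, so
L_t/L_c = (R_t/R_c)² (T_t/T_c)⁴ = (8.00)² × (2.50)⁴ = 64.00 × 39.06 = 2500.

2.50×10^3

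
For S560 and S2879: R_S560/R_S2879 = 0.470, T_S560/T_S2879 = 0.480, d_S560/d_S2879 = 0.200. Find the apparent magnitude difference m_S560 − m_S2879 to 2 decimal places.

L_S560/L_S2879 = (0.470)²(0.480)⁴ = 0.01173.
F_S560/F_S2879 = (L_S560/L_S2879)/(d_S560/d_S2879)² = 0.01173/0.04000 = 0.2932.
m_S560 − m_S2879 = −2.5 log₁₀(0.2932) = 1.33.

1.33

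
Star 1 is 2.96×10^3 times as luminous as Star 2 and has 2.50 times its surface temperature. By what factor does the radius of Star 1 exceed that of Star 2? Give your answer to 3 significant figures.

L ∝ R²T⁴ gives R ∝ √L / T², so
R_1/R_2 = √(2.96×10^3) / (2.50)² = 54.41 / 6.250 = 8.705.

8.70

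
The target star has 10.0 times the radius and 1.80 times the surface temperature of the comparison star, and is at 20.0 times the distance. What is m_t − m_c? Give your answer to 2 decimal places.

L_t/L_c = (10.0)²(1.80)⁴ = 1050.
F_t/F_c = (L_t/L_c)/(d_t/d_c)² = 1050/400.0 = 2.624.
m_t − m_c = −2.5 log₁₀(2.624) = -1.05.

-1.05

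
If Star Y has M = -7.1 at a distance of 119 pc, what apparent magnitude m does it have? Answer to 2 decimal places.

m = M + 5 log₁₀(d/10 pc) = -7.1 + 5 log₁₀(119/10)
  = -7.1 + 5 × 1.076 = -7.1 + 5.38 = -1.72.

-1.72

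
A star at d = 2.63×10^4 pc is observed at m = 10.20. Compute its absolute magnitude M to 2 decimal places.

M = m − 5 log₁₀(d/10 pc) = 10.20 − 5 log₁₀(2.63×10^4/10)
  = 10.20 − 5 × 3.420 = 10.20 − 17.10 = -6.90.

-6.90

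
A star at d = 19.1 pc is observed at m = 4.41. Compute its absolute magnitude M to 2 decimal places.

3.00

M = m − 5 log₁₀(d/10 pc) = 4.41 − 5 log₁₀(19.1/10)
  = 4.41 − 5 × 0.281 = 4.41 − 1.41 = 3.00.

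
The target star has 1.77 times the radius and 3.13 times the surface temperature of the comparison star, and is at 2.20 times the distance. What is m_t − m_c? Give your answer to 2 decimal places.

-4.48

L_t/L_c = (1.77)²(3.13)⁴ = 300.7.
F_t/F_c = (L_t/L_c)/(d_t/d_c)² = 300.7/4.840 = 62.13.
m_t − m_c = −2.5 log₁₀(62.13) = -4.48.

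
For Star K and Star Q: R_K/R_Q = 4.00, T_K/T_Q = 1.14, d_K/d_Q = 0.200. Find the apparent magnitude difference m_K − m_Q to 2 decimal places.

L_K/L_Q = (4.00)²(1.14)⁴ = 27.02.
F_K/F_Q = (L_K/L_Q)/(d_K/d_Q)² = 27.02/0.04000 = 675.6.
m_K − m_Q = −2.5 log₁₀(675.6) = -7.07.

-7.07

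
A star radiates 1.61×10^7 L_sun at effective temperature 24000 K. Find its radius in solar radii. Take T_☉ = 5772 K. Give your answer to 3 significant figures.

232 solar radii

R/R_☉ = √(L/L_☉) / (T/T_☉)² = √(1.61×10^7) / (4.158)²
       = 4012 / 17.29 = 232.1.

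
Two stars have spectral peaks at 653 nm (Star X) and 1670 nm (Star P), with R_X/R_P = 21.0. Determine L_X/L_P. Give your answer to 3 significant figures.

1.89×10^4

Wien's law gives T ∝ 1/λ_max, so T_X/T_P = λ_P/λ_X = 1670/653 = 2.557.
Then L ∝ R²T⁴ gives L_X/L_P = (21.0)² × (2.557)⁴ = 441.0 × 42.78 = 1.886×10^4.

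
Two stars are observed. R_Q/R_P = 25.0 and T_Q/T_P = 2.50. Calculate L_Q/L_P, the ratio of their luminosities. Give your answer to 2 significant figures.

From the Stefan–Boltzmann law, L ∝ R²T⁴, so
L_Q/L_P = (R_Q/R_P)² (T_Q/T_P)⁴ = (25.0)² × (2.50)⁴ = 625.0 × 39.06 = 2.441×10^4.

2.4×10^4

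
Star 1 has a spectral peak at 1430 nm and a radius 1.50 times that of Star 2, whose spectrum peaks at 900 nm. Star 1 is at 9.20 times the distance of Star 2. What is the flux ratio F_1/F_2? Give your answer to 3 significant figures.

Wien's law: T_1/T_2 = λ_2/λ_1 = 900/1430 = 0.6294.
L_1/L_2 = (R_1/R_2)²(T_1/T_2)⁴ = (1.50)²(0.6294)⁴ = 0.3530.
F_1/F_2 = (L_1/L_2)/(d_1/d_2)² = 0.3530/(9.20)² = 0.004171.

0.00417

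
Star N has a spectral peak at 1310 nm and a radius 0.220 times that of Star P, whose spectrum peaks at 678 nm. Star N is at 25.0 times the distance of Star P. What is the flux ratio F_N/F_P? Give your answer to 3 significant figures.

Wien's law: T_N/T_P = λ_P/λ_N = 678/1310 = 0.5176.
L_N/L_P = (R_N/R_P)²(T_N/T_P)⁴ = (0.220)²(0.5176)⁴ = 0.003473.
F_N/F_P = (L_N/L_P)/(d_N/d_P)² = 0.003473/(25.0)² = 5.556×10^-6.

5.56×10^-6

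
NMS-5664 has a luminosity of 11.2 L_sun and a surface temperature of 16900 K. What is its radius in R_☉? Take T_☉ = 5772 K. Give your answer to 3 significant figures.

0.390 R_☉

R/R_☉ = √(L/L_☉) / (T/T_☉)² = √(11.2) / (2.928)²
       = 3.347 / 8.573 = 0.3904.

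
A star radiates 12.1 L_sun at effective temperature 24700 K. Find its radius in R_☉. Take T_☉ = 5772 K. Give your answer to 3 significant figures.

R/R_☉ = √(L/L_☉) / (T/T_☉)² = √(12.1) / (4.279)²
       = 3.479 / 18.31 = 0.1900.

0.190 R_☉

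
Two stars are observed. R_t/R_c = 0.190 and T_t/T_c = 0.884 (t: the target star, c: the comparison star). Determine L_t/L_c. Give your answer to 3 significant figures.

0.0220

From the Stefan–Boltzmann law, L ∝ R²T⁴, so
L_t/L_c = (R_t/R_c)² (T_t/T_c)⁴ = (0.190)² × (0.884)⁴ = 0.03610 × 0.6107 = 0.02205.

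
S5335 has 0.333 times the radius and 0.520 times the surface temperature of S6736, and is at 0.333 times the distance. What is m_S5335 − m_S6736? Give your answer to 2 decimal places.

2.84

L_S5335/L_S6736 = (0.333)²(0.520)⁴ = 0.008108.
F_S5335/F_S6736 = (L_S5335/L_S6736)/(d_S5335/d_S6736)² = 0.008108/0.1109 = 0.07312.
m_S5335 − m_S6736 = −2.5 log₁₀(0.07312) = 2.84.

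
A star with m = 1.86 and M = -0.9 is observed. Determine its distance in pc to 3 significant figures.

m − M = 5 log₁₀(d/10 pc)
1.86 − (-0.9) = 2.76 = 5 log₁₀(d/10)
d = 10 × 10^(2.76/5) = 10 × 10^0.552 = 35.65 pc.

35.6 pc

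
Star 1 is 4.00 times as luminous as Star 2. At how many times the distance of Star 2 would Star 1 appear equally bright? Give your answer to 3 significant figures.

2.00

Equal flux requires L_1/d_1² = L_2/d_2², so d_1/d_2 = √(L_1/L_2)
= √(4.00) = 2.000.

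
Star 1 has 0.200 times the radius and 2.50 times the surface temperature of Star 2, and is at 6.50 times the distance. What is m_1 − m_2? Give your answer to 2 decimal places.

L_1/L_2 = (0.200)²(2.50)⁴ = 1.563.
F_1/F_2 = (L_1/L_2)/(d_1/d_2)² = 1.563/42.25 = 0.03698.
m_1 − m_2 = −2.5 log₁₀(0.03698) = 3.58.

3.58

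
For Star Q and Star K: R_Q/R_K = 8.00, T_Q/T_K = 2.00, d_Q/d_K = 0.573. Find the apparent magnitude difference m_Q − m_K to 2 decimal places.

L_Q/L_K = (8.00)²(2.00)⁴ = 1024.
F_Q/F_K = (L_Q/L_K)/(d_Q/d_K)² = 1024/0.3283 = 3119.
m_Q − m_K = −2.5 log₁₀(3119) = -8.73.

-8.73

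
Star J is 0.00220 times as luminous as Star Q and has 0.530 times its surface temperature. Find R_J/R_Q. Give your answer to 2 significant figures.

L ∝ R²T⁴ gives R ∝ √L / T², so
R_J/R_Q = √(0.00220) / (0.530)² = 0.04690 / 0.2809 = 0.1670.

0.17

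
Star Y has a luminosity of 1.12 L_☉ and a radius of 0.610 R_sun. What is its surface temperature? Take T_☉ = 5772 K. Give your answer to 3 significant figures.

T/T_☉ = (L/L_☉)^(1/4) / (R/R_☉)^(1/2)
T = 5772 × (1.12)^(1/4) / √(0.610) = 5772 × 1.029 / 0.7810 = 7603 K.

7.60×10^3 K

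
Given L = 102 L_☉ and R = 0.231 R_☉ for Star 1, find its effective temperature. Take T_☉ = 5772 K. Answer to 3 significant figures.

3.82×10^4 K

T/T_☉ = (L/L_☉)^(1/4) / (R/R_☉)^(1/2)
T = 5772 × (102)^(1/4) / √(0.231) = 5772 × 3.178 / 0.4806 = 3.817×10^4 K.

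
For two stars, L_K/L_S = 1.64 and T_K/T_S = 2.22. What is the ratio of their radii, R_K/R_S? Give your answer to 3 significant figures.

0.260

L ∝ R²T⁴ gives R ∝ √L / T², so
R_K/R_S = √(1.64) / (2.22)² = 1.281 / 4.928 = 0.2598.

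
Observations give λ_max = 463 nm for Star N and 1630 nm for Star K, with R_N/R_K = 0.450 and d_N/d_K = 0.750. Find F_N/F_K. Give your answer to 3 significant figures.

55.3

Wien's law: T_N/T_K = λ_K/λ_N = 1630/463 = 3.521.
L_N/L_K = (R_N/R_K)²(T_N/T_K)⁴ = (0.450)²(3.521)⁴ = 31.11.
F_N/F_K = (L_N/L_K)/(d_N/d_K)² = 31.11/(0.750)² = 55.30.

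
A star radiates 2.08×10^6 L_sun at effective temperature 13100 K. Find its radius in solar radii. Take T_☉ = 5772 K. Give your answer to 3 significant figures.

280 solar radii

R/R_☉ = √(L/L_☉) / (T/T_☉)² = √(2.08×10^6) / (2.270)²
       = 1442 / 5.151 = 280.0.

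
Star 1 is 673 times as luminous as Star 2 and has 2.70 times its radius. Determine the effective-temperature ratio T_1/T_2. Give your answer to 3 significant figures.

3.10

L ∝ R²T⁴ gives T ∝ (L/R²)^(1/4), so
T_1/T_2 = (673 / 2.70²)^(1/4) = (92.32)^(1/4) = 3.100.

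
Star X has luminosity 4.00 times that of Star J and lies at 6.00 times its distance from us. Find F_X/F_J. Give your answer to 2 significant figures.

F = L/(4πd²), so F_X/F_J = (L_X/L_J) / (d_X/d_J)²
= 4.00 / (6.00)² = 4.00 / 36.00 = 0.1111.

0.11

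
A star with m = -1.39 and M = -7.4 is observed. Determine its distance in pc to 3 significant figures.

159 pc

m − M = 5 log₁₀(d/10 pc)
-1.39 − (-7.4) = 6.01 = 5 log₁₀(d/10)
d = 10 × 10^(6.01/5) = 10 × 10^1.202 = 159.2 pc.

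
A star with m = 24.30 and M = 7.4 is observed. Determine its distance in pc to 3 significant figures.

2.40×10^4 pc

m − M = 5 log₁₀(d/10 pc)
24.30 − (7.4) = 16.90 = 5 log₁₀(d/10)
d = 10 × 10^(16.90/5) = 10 × 10^3.380 = 2.399×10^4 pc.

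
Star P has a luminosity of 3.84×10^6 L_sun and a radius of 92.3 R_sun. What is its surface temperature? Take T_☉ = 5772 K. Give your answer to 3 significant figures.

T/T_☉ = (L/L_☉)^(1/4) / (R/R_☉)^(1/2)
T = 5772 × (3.84×10^6)^(1/4) / √(92.3) = 5772 × 44.27 / 9.607 = 2.660×10^4 K.

2.66×10^4 K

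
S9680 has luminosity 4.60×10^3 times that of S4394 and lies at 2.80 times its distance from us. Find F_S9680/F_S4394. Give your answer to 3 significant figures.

F = L/(4πd²), so F_S9680/F_S4394 = (L_S9680/L_S4394) / (d_S9680/d_S4394)²
= 4.60×10^3 / (2.80)² = 4.60×10^3 / 7.840 = 586.7.

587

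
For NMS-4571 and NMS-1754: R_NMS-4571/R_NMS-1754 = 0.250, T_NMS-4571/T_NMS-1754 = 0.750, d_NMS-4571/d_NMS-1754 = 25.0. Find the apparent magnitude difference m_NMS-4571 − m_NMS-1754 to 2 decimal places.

L_NMS-4571/L_NMS-1754 = (0.250)²(0.750)⁴ = 0.01978.
F_NMS-4571/F_NMS-1754 = (L_NMS-4571/L_NMS-1754)/(d_NMS-4571/d_NMS-1754)² = 0.01978/625.0 = 3.164×10^-5.
m_NMS-4571 − m_NMS-1754 = −2.5 log₁₀(3.164×10^-5) = 11.25.

11.25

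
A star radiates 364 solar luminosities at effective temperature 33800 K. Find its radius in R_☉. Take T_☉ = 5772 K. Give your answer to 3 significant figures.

R/R_☉ = √(L/L_☉) / (T/T_☉)² = √(364) / (5.856)²
       = 19.08 / 34.29 = 0.5564.

0.556 R_☉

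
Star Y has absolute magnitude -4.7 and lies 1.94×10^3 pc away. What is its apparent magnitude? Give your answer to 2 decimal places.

6.74

m = M + 5 log₁₀(d/10 pc) = -4.7 + 5 log₁₀(1.94×10^3/10)
  = -4.7 + 5 × 2.288 = -4.7 + 11.44 = 6.74.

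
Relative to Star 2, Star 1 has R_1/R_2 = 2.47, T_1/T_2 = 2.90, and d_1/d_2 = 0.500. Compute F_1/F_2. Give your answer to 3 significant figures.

1.73×10^3

L_1/L_2 = (R_1/R_2)²(T_1/T_2)⁴ = (2.47)² × (2.90)⁴ = 431.5.
F_1/F_2 = (L_1/L_2)/(d_1/d_2)² = 431.5 / (0.500)² = 1726.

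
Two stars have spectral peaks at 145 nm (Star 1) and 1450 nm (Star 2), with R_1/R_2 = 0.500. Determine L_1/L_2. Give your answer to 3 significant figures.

Wien's law gives T ∝ 1/λ_max, so T_1/T_2 = λ_2/λ_1 = 1450/145 = 10.00.
Then L ∝ R²T⁴ gives L_1/L_2 = (0.500)² × (10.00)⁴ = 0.2500 × 1.000×10^4 = 2500.

2.50×10^3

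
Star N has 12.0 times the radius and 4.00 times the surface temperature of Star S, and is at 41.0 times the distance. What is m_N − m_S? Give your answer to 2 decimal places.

L_N/L_S = (12.0)²(4.00)⁴ = 3.686×10^4.
F_N/F_S = (L_N/L_S)/(d_N/d_S)² = 3.686×10^4/1681 = 21.93.
m_N − m_S = −2.5 log₁₀(21.93) = -3.35.

-3.35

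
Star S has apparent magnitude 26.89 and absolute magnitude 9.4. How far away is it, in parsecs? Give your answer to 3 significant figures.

m − M = 5 log₁₀(d/10 pc)
26.89 − (9.4) = 17.49 = 5 log₁₀(d/10)
d = 10 × 10^(17.49/5) = 10 × 10^3.498 = 3.148×10^4 pc.

3.15×10^4 pc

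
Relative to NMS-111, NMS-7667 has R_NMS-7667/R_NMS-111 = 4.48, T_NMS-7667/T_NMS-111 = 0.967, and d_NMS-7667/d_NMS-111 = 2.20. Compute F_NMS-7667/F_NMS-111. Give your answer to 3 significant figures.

L_NMS-7667/L_NMS-111 = (R_NMS-7667/R_NMS-111)²(T_NMS-7667/T_NMS-111)⁴ = (4.48)² × (0.967)⁴ = 17.55.
F_NMS-7667/F_NMS-111 = (L_NMS-7667/L_NMS-111)/(d_NMS-7667/d_NMS-111)² = 17.55 / (2.20)² = 3.626.

3.63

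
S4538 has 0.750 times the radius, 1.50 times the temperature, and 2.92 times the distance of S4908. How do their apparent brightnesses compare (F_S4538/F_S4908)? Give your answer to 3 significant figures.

L_S4538/L_S4908 = (R_S4538/R_S4908)²(T_S4538/T_S4908)⁴ = (0.750)² × (1.50)⁴ = 2.848.
F_S4538/F_S4908 = (L_S4538/L_S4908)/(d_S4538/d_S4908)² = 2.848 / (2.92)² = 0.3340.

0.334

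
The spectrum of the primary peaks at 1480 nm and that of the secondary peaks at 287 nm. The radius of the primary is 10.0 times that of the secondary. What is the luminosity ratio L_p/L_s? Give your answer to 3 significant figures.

Wien's law gives T ∝ 1/λ_max, so T_p/T_s = λ_s/λ_p = 287/1480 = 0.1939.
Then L ∝ R²T⁴ gives L_p/L_s = (10.0)² × (0.1939)⁴ = 100.0 × 0.001414 = 0.1414.

0.141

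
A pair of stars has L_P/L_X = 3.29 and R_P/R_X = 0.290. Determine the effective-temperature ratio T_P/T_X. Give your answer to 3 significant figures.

2.50

L ∝ R²T⁴ gives T ∝ (L/R²)^(1/4), so
T_P/T_X = (3.29 / 0.290²)^(1/4) = (39.12)^(1/4) = 2.501.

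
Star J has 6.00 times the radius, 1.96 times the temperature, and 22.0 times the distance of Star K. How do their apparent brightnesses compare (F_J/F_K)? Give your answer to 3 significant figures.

1.10

L_J/L_K = (R_J/R_K)²(T_J/T_K)⁴ = (6.00)² × (1.96)⁴ = 531.3.
F_J/F_K = (L_J/L_K)/(d_J/d_K)² = 531.3 / (22.0)² = 1.098.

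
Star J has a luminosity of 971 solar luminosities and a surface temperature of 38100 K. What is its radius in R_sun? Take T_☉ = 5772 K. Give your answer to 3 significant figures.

R/R_☉ = √(L/L_☉) / (T/T_☉)² = √(971) / (6.601)²
       = 31.16 / 43.57 = 0.7152.

0.715 R_sun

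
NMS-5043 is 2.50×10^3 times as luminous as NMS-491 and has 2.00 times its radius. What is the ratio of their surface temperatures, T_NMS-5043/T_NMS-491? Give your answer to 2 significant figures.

5.0

L ∝ R²T⁴ gives T ∝ (L/R²)^(1/4), so
T_NMS-5043/T_NMS-491 = (2.50×10^3 / 2.00²)^(1/4) = (625.0)^(1/4) = 5.000.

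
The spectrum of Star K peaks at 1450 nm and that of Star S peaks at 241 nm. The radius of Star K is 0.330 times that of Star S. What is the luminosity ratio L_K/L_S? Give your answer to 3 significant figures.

Wien's law gives T ∝ 1/λ_max, so T_K/T_S = λ_S/λ_K = 241/1450 = 0.1662.
Then L ∝ R²T⁴ gives L_K/L_S = (0.330)² × (0.1662)⁴ = 0.1089 × 7.631×10^-4 = 8.310×10^-5.

8.31×10^-5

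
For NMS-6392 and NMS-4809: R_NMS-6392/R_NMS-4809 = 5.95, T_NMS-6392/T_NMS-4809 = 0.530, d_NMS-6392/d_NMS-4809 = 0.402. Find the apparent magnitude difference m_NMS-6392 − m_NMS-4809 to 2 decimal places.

L_NMS-6392/L_NMS-4809 = (5.95)²(0.530)⁴ = 2.793.
F_NMS-6392/F_NMS-4809 = (L_NMS-6392/L_NMS-4809)/(d_NMS-6392/d_NMS-4809)² = 2.793/0.1616 = 17.29.
m_NMS-6392 − m_NMS-4809 = −2.5 log₁₀(17.29) = -3.09.

-3.09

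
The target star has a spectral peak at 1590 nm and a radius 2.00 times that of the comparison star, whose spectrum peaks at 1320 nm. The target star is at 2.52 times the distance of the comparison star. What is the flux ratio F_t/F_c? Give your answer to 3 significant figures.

Wien's law: T_t/T_c = λ_c/λ_t = 1320/1590 = 0.8302.
L_t/L_c = (R_t/R_c)²(T_t/T_c)⁴ = (2.00)²(0.8302)⁴ = 1.900.
F_t/F_c = (L_t/L_c)/(d_t/d_c)² = 1.900/(2.52)² = 0.2992.

0.299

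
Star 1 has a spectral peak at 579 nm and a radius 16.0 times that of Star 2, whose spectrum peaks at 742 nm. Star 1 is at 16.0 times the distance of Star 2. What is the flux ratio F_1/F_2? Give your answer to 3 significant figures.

Wien's law: T_1/T_2 = λ_2/λ_1 = 742/579 = 1.282.
L_1/L_2 = (R_1/R_2)²(T_1/T_2)⁴ = (16.0)²(1.282)⁴ = 690.5.
F_1/F_2 = (L_1/L_2)/(d_1/d_2)² = 690.5/(16.0)² = 2.697.

2.70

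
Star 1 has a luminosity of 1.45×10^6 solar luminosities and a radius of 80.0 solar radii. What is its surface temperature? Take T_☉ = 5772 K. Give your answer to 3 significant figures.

2.24×10^4 K

T/T_☉ = (L/L_☉)^(1/4) / (R/R_☉)^(1/2)
T = 5772 × (1.45×10^6)^(1/4) / √(80.0) = 5772 × 34.70 / 8.944 = 2.239×10^4 K.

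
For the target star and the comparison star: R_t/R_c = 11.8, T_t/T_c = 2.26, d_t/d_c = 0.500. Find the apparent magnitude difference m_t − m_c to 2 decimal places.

L_t/L_c = (11.8)²(2.26)⁴ = 3632.
F_t/F_c = (L_t/L_c)/(d_t/d_c)² = 3632/0.2500 = 1.453×10^4.
m_t − m_c = −2.5 log₁₀(1.453×10^4) = -10.41.

-10.41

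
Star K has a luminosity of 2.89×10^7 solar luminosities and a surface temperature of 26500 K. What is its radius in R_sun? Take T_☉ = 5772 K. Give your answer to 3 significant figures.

R/R_☉ = √(L/L_☉) / (T/T_☉)² = √(2.89×10^7) / (4.591)²
       = 5376 / 21.08 = 255.0.

255 R_sun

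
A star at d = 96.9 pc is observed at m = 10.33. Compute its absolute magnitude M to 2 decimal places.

M = m − 5 log₁₀(d/10 pc) = 10.33 − 5 log₁₀(96.9/10)
  = 10.33 − 5 × 0.986 = 10.33 − 4.93 = 5.40.

5.40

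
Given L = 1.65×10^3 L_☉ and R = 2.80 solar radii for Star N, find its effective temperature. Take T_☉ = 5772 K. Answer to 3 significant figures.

T/T_☉ = (L/L_☉)^(1/4) / (R/R_☉)^(1/2)
T = 5772 × (1.65×10^3)^(1/4) / √(2.80) = 5772 × 6.373 / 1.673 = 2.198×10^4 K.

2.20×10^4 K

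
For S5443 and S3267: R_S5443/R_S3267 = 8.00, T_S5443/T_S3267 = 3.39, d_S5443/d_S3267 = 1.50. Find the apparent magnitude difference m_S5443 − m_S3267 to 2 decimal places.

L_S5443/L_S3267 = (8.00)²(3.39)⁴ = 8452.
F_S5443/F_S3267 = (L_S5443/L_S3267)/(d_S5443/d_S3267)² = 8452/2.250 = 3757.
m_S5443 − m_S3267 = −2.5 log₁₀(3757) = -8.94.

-8.94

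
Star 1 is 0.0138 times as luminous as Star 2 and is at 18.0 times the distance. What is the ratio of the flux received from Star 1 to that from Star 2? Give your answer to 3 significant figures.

F = L/(4πd²), so F_1/F_2 = (L_1/L_2) / (d_1/d_2)²
= 0.0138 / (18.0)² = 0.0138 / 324.0 = 4.259×10^-5.

4.26×10^-5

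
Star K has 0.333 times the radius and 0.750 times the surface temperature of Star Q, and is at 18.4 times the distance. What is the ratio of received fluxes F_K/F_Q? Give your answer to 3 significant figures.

1.04×10^-4

L_K/L_Q = (R_K/R_Q)²(T_K/T_Q)⁴ = (0.333)² × (0.750)⁴ = 0.03509.
F_K/F_Q = (L_K/L_Q)/(d_K/d_Q)² = 0.03509 / (18.4)² = 1.036×10^-4.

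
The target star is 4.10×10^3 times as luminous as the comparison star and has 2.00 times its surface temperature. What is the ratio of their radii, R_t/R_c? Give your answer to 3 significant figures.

L ∝ R²T⁴ gives R ∝ √L / T², so
R_t/R_c = √(4.10×10^3) / (2.00)² = 64.03 / 4.000 = 16.01.

16.0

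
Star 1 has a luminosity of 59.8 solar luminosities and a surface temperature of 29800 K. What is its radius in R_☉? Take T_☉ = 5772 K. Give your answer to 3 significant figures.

R/R_☉ = √(L/L_☉) / (T/T_☉)² = √(59.8) / (5.163)²
       = 7.733 / 26.66 = 0.2901.

0.290 R_☉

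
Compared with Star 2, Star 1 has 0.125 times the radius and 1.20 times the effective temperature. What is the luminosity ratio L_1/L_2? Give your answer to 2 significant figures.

0.032

From the Stefan–Boltzmann law, L ∝ R²T⁴, so
L_1/L_2 = (R_1/R_2)² (T_1/T_2)⁴ = (0.125)² × (1.20)⁴ = 0.01562 × 2.074 = 0.03240.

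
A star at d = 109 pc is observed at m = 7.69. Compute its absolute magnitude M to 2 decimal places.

2.50

M = m − 5 log₁₀(d/10 pc) = 7.69 − 5 log₁₀(109/10)
  = 7.69 − 5 × 1.037 = 7.69 − 5.19 = 2.50.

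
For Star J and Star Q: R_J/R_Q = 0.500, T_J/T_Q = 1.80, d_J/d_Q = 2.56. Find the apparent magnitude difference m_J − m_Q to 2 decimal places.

0.99

L_J/L_Q = (0.500)²(1.80)⁴ = 2.624.
F_J/F_Q = (L_J/L_Q)/(d_J/d_Q)² = 2.624/6.554 = 0.4005.
m_J − m_Q = −2.5 log₁₀(0.4005) = 0.99.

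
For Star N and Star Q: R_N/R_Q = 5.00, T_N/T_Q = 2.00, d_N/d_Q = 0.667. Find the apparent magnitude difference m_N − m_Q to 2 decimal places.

L_N/L_Q = (5.00)²(2.00)⁴ = 400.0.
F_N/F_Q = (L_N/L_Q)/(d_N/d_Q)² = 400.0/0.4449 = 899.1.
m_N − m_Q = −2.5 log₁₀(899.1) = -7.38.

-7.38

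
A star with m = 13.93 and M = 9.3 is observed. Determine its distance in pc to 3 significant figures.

84.3 pc

m − M = 5 log₁₀(d/10 pc)
13.93 − (9.3) = 4.63 = 5 log₁₀(d/10)
d = 10 × 10^(4.63/5) = 10 × 10^0.926 = 84.33 pc.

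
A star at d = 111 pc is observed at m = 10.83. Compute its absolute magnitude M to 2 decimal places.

M = m − 5 log₁₀(d/10 pc) = 10.83 − 5 log₁₀(111/10)
  = 10.83 − 5 × 1.045 = 10.83 − 5.23 = 5.60.

5.60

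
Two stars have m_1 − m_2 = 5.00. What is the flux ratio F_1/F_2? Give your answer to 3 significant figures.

F_1/F_2 = 10^(−(m_1 − m_2)/2.5) = 10^(-5.00/2.5) = 10^-2.000 = 0.01000.

0.0100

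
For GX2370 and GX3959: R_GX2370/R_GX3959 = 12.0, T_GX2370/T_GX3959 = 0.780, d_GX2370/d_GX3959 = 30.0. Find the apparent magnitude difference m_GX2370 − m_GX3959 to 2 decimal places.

L_GX2370/L_GX3959 = (12.0)²(0.780)⁴ = 53.30.
F_GX2370/F_GX3959 = (L_GX2370/L_GX3959)/(d_GX2370/d_GX3959)² = 53.30/900.0 = 0.05922.
m_GX2370 − m_GX3959 = −2.5 log₁₀(0.05922) = 3.07.

3.07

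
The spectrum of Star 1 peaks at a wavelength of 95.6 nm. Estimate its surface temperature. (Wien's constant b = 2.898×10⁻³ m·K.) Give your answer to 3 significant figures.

T = b/λ_max = 2.898×10⁻³ / (95.6×10⁻⁹) = 3.031×10^4 K.

3.03×10^4 K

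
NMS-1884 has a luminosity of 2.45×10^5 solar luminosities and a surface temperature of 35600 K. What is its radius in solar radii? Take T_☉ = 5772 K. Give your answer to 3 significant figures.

R/R_☉ = √(L/L_☉) / (T/T_☉)² = √(2.45×10^5) / (6.168)²
       = 495.0 / 38.04 = 13.01.

13.0 solar radii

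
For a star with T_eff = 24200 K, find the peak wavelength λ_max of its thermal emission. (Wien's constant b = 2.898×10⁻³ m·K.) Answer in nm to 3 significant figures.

120 nm

λ_max = b/T = 2.898×10⁻³ / 24200 = 1.20×10^-7 m = 119.8 nm.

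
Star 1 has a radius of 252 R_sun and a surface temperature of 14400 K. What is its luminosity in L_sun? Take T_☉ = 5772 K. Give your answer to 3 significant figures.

L/L_☉ = (R/R_☉)² (T/T_☉)⁴ = (252)² × (14400/5772)⁴
       = 6.350×10^4 × (2.495)⁴ = 6.350×10^4 × 38.74 = 2.460×10^6.

2.46×10^6 L_sun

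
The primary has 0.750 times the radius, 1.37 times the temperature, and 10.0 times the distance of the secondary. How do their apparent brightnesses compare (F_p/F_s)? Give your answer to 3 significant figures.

L_p/L_s = (R_p/R_s)²(T_p/T_s)⁴ = (0.750)² × (1.37)⁴ = 1.982.
F_p/F_s = (L_p/L_s)/(d_p/d_s)² = 1.982 / (10.0)² = 0.01982.

0.0198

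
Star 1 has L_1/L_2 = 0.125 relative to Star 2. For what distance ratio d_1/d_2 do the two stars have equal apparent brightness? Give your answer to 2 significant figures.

Equal flux requires L_1/d_1² = L_2/d_2², so d_1/d_2 = √(L_1/L_2)
= √(0.125) = 0.3536.

0.35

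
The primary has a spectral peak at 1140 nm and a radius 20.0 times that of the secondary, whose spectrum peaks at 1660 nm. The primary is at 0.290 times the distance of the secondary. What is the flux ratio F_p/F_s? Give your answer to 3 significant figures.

2.14×10^4

Wien's law: T_p/T_s = λ_s/λ_p = 1660/1140 = 1.456.
L_p/L_s = (R_p/R_s)²(T_p/T_s)⁴ = (20.0)²(1.456)⁴ = 1798.
F_p/F_s = (L_p/L_s)/(d_p/d_s)² = 1798/(0.290)² = 2.138×10^4.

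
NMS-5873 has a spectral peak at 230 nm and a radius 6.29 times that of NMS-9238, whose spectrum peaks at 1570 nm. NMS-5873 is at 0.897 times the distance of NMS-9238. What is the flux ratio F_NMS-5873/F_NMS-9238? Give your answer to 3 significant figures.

Wien's law: T_NMS-5873/T_NMS-9238 = λ_NMS-9238/λ_NMS-5873 = 1570/230 = 6.826.
L_NMS-5873/L_NMS-9238 = (R_NMS-5873/R_NMS-9238)²(T_NMS-5873/T_NMS-9238)⁴ = (6.29)²(6.826)⁴ = 8.590×10^4.
F_NMS-5873/F_NMS-9238 = (L_NMS-5873/L_NMS-9238)/(d_NMS-5873/d_NMS-9238)² = 8.590×10^4/(0.897)² = 1.068×10^5.

1.07×10^5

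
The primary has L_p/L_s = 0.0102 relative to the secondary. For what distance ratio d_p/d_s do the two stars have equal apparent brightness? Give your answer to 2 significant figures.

0.10

Equal flux requires L_p/d_p² = L_s/d_s², so d_p/d_s = √(L_p/L_s)
= √(0.0102) = 0.1010.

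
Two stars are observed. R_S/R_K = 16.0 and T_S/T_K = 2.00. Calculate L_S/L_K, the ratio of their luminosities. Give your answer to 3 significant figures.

From the Stefan–Boltzmann law, L ∝ R²T⁴, so
L_S/L_K = (R_S/R_K)² (T_S/T_K)⁴ = (16.0)² × (2.00)⁴ = 256.0 × 16.00 = 4096.

4.10×10^3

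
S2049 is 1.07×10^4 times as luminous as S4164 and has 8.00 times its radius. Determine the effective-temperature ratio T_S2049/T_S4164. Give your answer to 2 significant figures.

3.6

L ∝ R²T⁴ gives T ∝ (L/R²)^(1/4), so
T_S2049/T_S4164 = (1.07×10^4 / 8.00²)^(1/4) = (167.2)^(1/4) = 3.596.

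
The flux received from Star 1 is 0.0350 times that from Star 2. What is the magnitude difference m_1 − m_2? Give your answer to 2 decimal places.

m_1 − m_2 = −2.5 log₁₀(F_1/F_2) = −2.5 log₁₀(0.0350) = −2.5 × (-1.456) = 3.640.

3.64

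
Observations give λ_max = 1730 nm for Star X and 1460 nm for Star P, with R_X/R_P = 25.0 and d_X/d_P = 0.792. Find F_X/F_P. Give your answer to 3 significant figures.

Wien's law: T_X/T_P = λ_P/λ_X = 1460/1730 = 0.8439.
L_X/L_P = (R_X/R_P)²(T_X/T_P)⁴ = (25.0)²(0.8439)⁴ = 317.0.
F_X/F_P = (L_X/L_P)/(d_X/d_P)² = 317.0/(0.792)² = 505.4.

505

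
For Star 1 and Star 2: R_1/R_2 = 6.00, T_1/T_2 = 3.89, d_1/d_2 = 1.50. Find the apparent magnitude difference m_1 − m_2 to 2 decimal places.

L_1/L_2 = (6.00)²(3.89)⁴ = 8243.
F_1/F_2 = (L_1/L_2)/(d_1/d_2)² = 8243/2.250 = 3664.
m_1 − m_2 = −2.5 log₁₀(3664) = -8.91.

-8.91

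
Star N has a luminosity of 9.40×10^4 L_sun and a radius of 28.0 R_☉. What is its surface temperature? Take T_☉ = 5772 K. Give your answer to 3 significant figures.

1.91×10^4 K

T/T_☉ = (L/L_☉)^(1/4) / (R/R_☉)^(1/2)
T = 5772 × (9.40×10^4)^(1/4) / √(28.0) = 5772 × 17.51 / 5.292 = 1.910×10^4 K.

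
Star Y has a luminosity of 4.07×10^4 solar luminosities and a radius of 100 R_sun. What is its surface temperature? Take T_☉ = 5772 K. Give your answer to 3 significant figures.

8.20×10^3 K

T/T_☉ = (L/L_☉)^(1/4) / (R/R_☉)^(1/2)
T = 5772 × (4.07×10^4)^(1/4) / √(100) = 5772 × 14.20 / 10.00 = 8198 K.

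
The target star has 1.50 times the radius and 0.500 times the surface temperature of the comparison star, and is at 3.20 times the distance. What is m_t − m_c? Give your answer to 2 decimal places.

L_t/L_c = (1.50)²(0.500)⁴ = 0.1406.
F_t/F_c = (L_t/L_c)/(d_t/d_c)² = 0.1406/10.24 = 0.01373.
m_t − m_c = −2.5 log₁₀(0.01373) = 4.66.

4.66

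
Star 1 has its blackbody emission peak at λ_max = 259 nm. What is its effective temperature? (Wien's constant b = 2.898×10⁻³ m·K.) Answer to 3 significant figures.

1.12×10^4 K

T = b/λ_max = 2.898×10⁻³ / (259×10⁻⁹) = 1.119×10^4 K.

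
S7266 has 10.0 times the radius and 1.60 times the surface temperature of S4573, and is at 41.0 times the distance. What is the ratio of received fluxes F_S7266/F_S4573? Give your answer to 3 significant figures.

0.390

L_S7266/L_S4573 = (R_S7266/R_S4573)²(T_S7266/T_S4573)⁴ = (10.0)² × (1.60)⁴ = 655.4.
F_S7266/F_S4573 = (L_S7266/L_S4573)/(d_S7266/d_S4573)² = 655.4 / (41.0)² = 0.3899.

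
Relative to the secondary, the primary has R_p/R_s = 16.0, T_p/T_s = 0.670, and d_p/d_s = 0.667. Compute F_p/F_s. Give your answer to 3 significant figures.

116

L_p/L_s = (R_p/R_s)²(T_p/T_s)⁴ = (16.0)² × (0.670)⁴ = 51.59.
F_p/F_s = (L_p/L_s)/(d_p/d_s)² = 51.59 / (0.667)² = 116.0.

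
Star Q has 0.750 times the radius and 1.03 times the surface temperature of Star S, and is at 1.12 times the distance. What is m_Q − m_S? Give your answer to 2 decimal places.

L_Q/L_S = (0.750)²(1.03)⁴ = 0.6331.
F_Q/F_S = (L_Q/L_S)/(d_Q/d_S)² = 0.6331/1.254 = 0.5047.
m_Q − m_S = −2.5 log₁₀(0.5047) = 0.74.

0.74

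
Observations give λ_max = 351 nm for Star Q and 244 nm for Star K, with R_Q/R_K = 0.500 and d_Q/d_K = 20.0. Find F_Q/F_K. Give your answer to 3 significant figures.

1.46×10^-4

Wien's law: T_Q/T_K = λ_K/λ_Q = 244/351 = 0.6952.
L_Q/L_K = (R_Q/R_K)²(T_Q/T_K)⁴ = (0.500)²(0.6952)⁴ = 0.05838.
F_Q/F_K = (L_Q/L_K)/(d_Q/d_K)² = 0.05838/(20.0)² = 1.460×10^-4.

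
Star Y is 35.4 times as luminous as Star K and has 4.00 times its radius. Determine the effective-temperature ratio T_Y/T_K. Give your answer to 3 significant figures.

1.22

L ∝ R²T⁴ gives T ∝ (L/R²)^(1/4), so
T_Y/T_K = (35.4 / 4.00²)^(1/4) = (2.212)^(1/4) = 1.220.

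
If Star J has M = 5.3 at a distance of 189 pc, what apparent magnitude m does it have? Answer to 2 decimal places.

m = M + 5 log₁₀(d/10 pc) = 5.3 + 5 log₁₀(189/10)
  = 5.3 + 5 × 1.276 = 5.3 + 6.38 = 11.68.

11.68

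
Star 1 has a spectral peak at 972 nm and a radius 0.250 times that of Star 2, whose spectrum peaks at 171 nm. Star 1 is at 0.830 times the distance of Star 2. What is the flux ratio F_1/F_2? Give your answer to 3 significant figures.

Wien's law: T_1/T_2 = λ_2/λ_1 = 171/972 = 0.1759.
L_1/L_2 = (R_1/R_2)²(T_1/T_2)⁴ = (0.250)²(0.1759)⁴ = 5.987×10^-5.
F_1/F_2 = (L_1/L_2)/(d_1/d_2)² = 5.987×10^-5/(0.830)² = 8.690×10^-5.

8.69×10^-5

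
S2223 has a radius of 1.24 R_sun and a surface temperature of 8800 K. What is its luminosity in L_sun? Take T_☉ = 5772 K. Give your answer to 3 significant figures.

8.31 L_sun

L/L_☉ = (R/R_☉)² (T/T_☉)⁴ = (1.24)² × (8800/5772)⁴
       = 1.538 × (1.525)⁴ = 1.538 × 5.403 = 8.307.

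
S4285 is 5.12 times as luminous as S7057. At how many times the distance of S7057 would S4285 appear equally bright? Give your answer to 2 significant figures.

Equal flux requires L_S4285/d_S4285² = L_S7057/d_S7057², so d_S4285/d_S7057 = √(L_S4285/L_S7057)
= √(5.12) = 2.263.

2.3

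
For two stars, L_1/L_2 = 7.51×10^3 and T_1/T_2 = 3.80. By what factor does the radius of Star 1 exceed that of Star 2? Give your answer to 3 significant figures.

6.00

L ∝ R²T⁴ gives R ∝ √L / T², so
R_1/R_2 = √(7.51×10^3) / (3.80)² = 86.66 / 14.44 = 6.001.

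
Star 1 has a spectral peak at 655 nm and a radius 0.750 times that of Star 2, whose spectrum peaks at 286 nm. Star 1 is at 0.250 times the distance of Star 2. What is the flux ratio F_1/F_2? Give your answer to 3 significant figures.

0.327

Wien's law: T_1/T_2 = λ_2/λ_1 = 286/655 = 0.4366.
L_1/L_2 = (R_1/R_2)²(T_1/T_2)⁴ = (0.750)²(0.4366)⁴ = 0.02045.
F_1/F_2 = (L_1/L_2)/(d_1/d_2)² = 0.02045/(0.250)² = 0.3271.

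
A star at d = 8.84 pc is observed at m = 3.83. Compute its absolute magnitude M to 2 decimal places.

4.10

M = m − 5 log₁₀(d/10 pc) = 3.83 − 5 log₁₀(8.84/10)
  = 3.83 − 5 × -0.054 = 3.83 − -0.27 = 4.10.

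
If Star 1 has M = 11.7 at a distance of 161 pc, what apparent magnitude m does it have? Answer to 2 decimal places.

17.73

m = M + 5 log₁₀(d/10 pc) = 11.7 + 5 log₁₀(161/10)
  = 11.7 + 5 × 1.207 = 11.7 + 6.03 = 17.73.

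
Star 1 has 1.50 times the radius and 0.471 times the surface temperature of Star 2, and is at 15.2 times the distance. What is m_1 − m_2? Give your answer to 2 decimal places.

8.30

L_1/L_2 = (1.50)²(0.471)⁴ = 0.1107.
F_1/F_2 = (L_1/L_2)/(d_1/d_2)² = 0.1107/231.0 = 4.793×10^-4.
m_1 − m_2 = −2.5 log₁₀(4.793×10^-4) = 8.30.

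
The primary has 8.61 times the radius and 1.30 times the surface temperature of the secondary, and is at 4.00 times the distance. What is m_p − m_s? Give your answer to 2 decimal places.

-2.80

L_p/L_s = (8.61)²(1.30)⁴ = 211.7.
F_p/F_s = (L_p/L_s)/(d_p/d_s)² = 211.7/16.00 = 13.23.
m_p − m_s = −2.5 log₁₀(13.23) = -2.80.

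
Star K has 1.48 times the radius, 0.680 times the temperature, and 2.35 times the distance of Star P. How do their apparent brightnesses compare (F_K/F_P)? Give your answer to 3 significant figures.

0.0848

L_K/L_P = (R_K/R_P)²(T_K/T_P)⁴ = (1.48)² × (0.680)⁴ = 0.4683.
F_K/F_P = (L_K/L_P)/(d_K/d_P)² = 0.4683 / (2.35)² = 0.08481.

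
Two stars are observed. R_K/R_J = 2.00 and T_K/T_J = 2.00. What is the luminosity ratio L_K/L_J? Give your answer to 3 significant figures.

From the Stefan–Boltzmann law, L ∝ R²T⁴, so
L_K/L_J = (R_K/R_J)² (T_K/T_J)⁴ = (2.00)² × (2.00)⁴ = 4.000 × 16.00 = 64.00.

64.0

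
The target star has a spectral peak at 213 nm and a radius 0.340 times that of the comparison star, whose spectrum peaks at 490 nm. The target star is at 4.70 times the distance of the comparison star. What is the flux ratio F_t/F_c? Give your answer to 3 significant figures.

Wien's law: T_t/T_c = λ_c/λ_t = 490/213 = 2.300.
L_t/L_c = (R_t/R_c)²(T_t/T_c)⁴ = (0.340)²(2.300)⁴ = 3.238.
F_t/F_c = (L_t/L_c)/(d_t/d_c)² = 3.238/(4.70)² = 0.1466.

0.147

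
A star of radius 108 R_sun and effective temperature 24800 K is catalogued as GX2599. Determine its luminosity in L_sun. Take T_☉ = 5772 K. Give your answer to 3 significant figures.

L/L_☉ = (R/R_☉)² (T/T_☉)⁴ = (108)² × (24800/5772)⁴
       = 1.166×10^4 × (4.297)⁴ = 1.166×10^4 × 340.8 = 3.975×10^6.

3.98×10^6 L_sun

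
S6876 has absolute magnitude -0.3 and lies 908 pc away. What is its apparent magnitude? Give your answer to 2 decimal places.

9.49

m = M + 5 log₁₀(d/10 pc) = -0.3 + 5 log₁₀(908/10)
  = -0.3 + 5 × 1.958 = -0.3 + 9.79 = 9.49.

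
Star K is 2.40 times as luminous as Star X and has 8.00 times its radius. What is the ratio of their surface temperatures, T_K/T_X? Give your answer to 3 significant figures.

L ∝ R²T⁴ gives T ∝ (L/R²)^(1/4), so
T_K/T_X = (2.40 / 8.00²)^(1/4) = (0.03750)^(1/4) = 0.4401.

0.440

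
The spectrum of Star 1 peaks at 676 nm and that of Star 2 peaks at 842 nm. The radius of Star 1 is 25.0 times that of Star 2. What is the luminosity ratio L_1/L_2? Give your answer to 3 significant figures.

Wien's law gives T ∝ 1/λ_max, so T_1/T_2 = λ_2/λ_1 = 842/676 = 1.246.
Then L ∝ R²T⁴ gives L_1/L_2 = (25.0)² × (1.246)⁴ = 625.0 × 2.407 = 1504.

1.50×10^3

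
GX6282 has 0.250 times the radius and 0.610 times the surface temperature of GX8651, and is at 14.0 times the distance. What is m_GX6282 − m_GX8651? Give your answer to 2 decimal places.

L_GX6282/L_GX8651 = (0.250)²(0.610)⁴ = 0.008654.
F_GX6282/F_GX8651 = (L_GX6282/L_GX8651)/(d_GX6282/d_GX8651)² = 0.008654/196.0 = 4.415×10^-5.
m_GX6282 − m_GX8651 = −2.5 log₁₀(4.415×10^-5) = 10.89.

10.89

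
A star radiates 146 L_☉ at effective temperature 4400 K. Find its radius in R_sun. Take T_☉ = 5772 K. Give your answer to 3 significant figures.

R/R_☉ = √(L/L_☉) / (T/T_☉)² = √(146) / (0.7623)²
       = 12.08 / 0.5811 = 20.79.

20.8 R_sun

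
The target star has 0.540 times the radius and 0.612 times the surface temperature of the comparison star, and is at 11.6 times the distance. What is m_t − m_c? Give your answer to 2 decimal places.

L_t/L_c = (0.540)²(0.612)⁴ = 0.04091.
F_t/F_c = (L_t/L_c)/(d_t/d_c)² = 0.04091/134.6 = 3.040×10^-4.
m_t − m_c = −2.5 log₁₀(3.040×10^-4) = 8.79.

8.79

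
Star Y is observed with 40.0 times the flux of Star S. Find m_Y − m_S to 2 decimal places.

m_Y − m_S = −2.5 log₁₀(F_Y/F_S) = −2.5 log₁₀(40.0) = −2.5 × (1.602) = -4.005.

-4.01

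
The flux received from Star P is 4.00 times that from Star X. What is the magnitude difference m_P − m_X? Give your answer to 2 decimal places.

m_P − m_X = −2.5 log₁₀(F_P/F_X) = −2.5 log₁₀(4.00) = −2.5 × (0.602) = -1.505.

-1.51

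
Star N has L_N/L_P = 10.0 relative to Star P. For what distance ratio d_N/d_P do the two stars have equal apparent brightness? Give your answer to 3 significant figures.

Equal flux requires L_N/d_N² = L_P/d_P², so d_N/d_P = √(L_N/L_P)
= √(10.0) = 3.162.

3.16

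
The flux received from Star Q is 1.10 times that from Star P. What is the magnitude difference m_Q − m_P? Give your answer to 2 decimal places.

m_Q − m_P = −2.5 log₁₀(F_Q/F_P) = −2.5 log₁₀(1.10) = −2.5 × (0.041) = -0.103.

-0.10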